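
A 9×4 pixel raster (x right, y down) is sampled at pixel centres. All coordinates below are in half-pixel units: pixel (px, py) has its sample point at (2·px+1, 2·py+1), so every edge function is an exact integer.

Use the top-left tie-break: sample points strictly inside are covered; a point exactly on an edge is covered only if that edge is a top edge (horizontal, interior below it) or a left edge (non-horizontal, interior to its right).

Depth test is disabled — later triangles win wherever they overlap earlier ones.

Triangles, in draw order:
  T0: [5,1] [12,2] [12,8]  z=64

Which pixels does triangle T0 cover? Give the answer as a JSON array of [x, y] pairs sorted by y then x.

T0:
  2·area = 42
  edge (5, 1)→(12, 2): d=(7,1) right/bottom  bias=-1
  edge (12, 2)→(12, 8): d=(0,6) right/bottom  bias=-1
  edge (12, 8)→(5, 1): d=(-7,-7) top-left  bias=+0
    (2,0)@(5, 1): e=[0,42,0] → .  [on edge]
    (3,1)@(7, 3): e=[12,30,0] → X  [on edge]
    (4,1)@(9, 3): e=[10,18,14] → X
    (5,1)@(11, 3): e=[8,6,28] → X
    (6,1)@(13, 3): e=[6,-6,42] → .
    (3,2)@(7, 5): e=[26,30,-14] → .
    (4,2)@(9, 5): e=[24,18,0] → X  [on edge]
    (6,2)@(13, 5): e=[20,-6,28] → .
    (4,3)@(9, 7): e=[38,18,-14] → .
    (5,3)@(11, 7): e=[36,6,0] → X  [on edge]
    (6,3)@(13, 7): e=[34,-6,14] → .
  covered (6 px):
    . . . . . . . . .
    . . . X X X . . .
    . . . . X X . . .
    . . . . . X . . .

Answer: [[3,1],[4,1],[5,1],[4,2],[5,2],[5,3]]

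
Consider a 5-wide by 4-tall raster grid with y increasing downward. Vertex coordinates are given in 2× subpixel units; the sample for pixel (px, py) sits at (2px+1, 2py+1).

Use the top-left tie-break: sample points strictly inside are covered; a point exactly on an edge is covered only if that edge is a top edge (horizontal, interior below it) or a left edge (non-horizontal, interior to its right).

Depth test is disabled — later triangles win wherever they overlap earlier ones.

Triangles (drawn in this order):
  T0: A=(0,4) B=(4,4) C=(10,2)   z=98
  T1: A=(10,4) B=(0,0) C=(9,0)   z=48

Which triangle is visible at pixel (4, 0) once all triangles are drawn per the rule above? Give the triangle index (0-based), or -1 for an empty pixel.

T0:
  2·area = 8  (B↔C swapped to make it positive)
  edge (0, 4)→(10, 2): d=(10,-2) top-left  bias=+0
  edge (10, 2)→(4, 4): d=(-6,2) right/bottom  bias=-1
  edge (4, 4)→(0, 4): d=(-4,0) right/bottom  bias=-1
    (2,1)@(5, 3): e=[0,4,4] → X  [on edge]
    (3,1)@(7, 3): e=[4,0,4] → .  [on edge]
    (0,2)@(1, 5): e=[12,0,-4] → .  [on edge]
    (2,2)@(5, 5): e=[20,-8,-4] → .
  covered (1 px):
    . . . . .
    . . X . .
    . . . . .
    . . . . .
T1:
  2·area = 36
  edge (10, 4)→(0, 0): d=(-10,-4) top-left  bias=+0
  edge (0, 0)→(9, 0): d=(9,0) top-left  bias=+0
  edge (9, 0)→(10, 4): d=(1,4) right/bottom  bias=-1
    (1,0)@(3, 1): e=[2,9,25] → X
    (2,0)@(5, 1): e=[10,9,17] → X
    (3,0)@(7, 1): e=[18,9,9] → X
    (4,0)@(9, 1): e=[26,9,1] → X
    (1,1)@(3, 3): e=[-18,27,27] → .
    (2,1)@(5, 3): e=[-10,27,19] → .
    (3,1)@(7, 3): e=[-2,27,11] → .
    (4,1)@(9, 3): e=[6,27,3] → X
    (4,2)@(9, 5): e=[-14,45,5] → .
  covered (5 px):
    . X X X X
    . . . . X
    . . . . .
    . . . . .

Z-buffer (winner per pixel, '.' = empty):
  . 1 1 1 1
  . . 0 . 1
  . . . . .
  . . . . .

Final: 1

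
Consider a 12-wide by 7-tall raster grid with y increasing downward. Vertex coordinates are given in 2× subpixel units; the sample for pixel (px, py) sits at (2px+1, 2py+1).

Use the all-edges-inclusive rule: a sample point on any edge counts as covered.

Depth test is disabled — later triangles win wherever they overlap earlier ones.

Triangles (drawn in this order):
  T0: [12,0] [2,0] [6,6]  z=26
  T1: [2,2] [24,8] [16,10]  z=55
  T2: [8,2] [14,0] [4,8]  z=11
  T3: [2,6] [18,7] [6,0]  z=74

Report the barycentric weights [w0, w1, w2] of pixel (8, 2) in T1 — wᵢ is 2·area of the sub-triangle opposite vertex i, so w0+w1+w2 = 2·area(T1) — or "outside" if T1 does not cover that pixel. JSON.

T0:
  2·area = 60  (B↔C swapped to make it positive)
  edge (12, 0)→(6, 6): d=(-6,6) inclusive
  edge (6, 6)→(2, 0): d=(-4,-6) inclusive
  edge (2, 0)→(12, 0): d=(10,0) inclusive
    (1,0)@(3, 1): e=[48,2,10] → X
    (2,0)@(5, 1): e=[36,14,10] → X
    (3,0)@(7, 1): e=[24,26,10] → X
    (4,0)@(9, 1): e=[12,38,10] → X
    (5,0)@(11, 1): e=[0,50,10] → X  [on edge]
    (6,0)@(13, 1): e=[-12,62,10] → .
    (1,1)@(3, 3): e=[36,-6,30] → .
    (2,1)@(5, 3): e=[24,6,30] → X
    (4,1)@(9, 3): e=[0,30,30] → X  [on edge]
    (5,1)@(11, 3): e=[-12,42,30] → .
    (2,2)@(5, 5): e=[12,-2,50] → .
    (3,2)@(7, 5): e=[0,10,50] → X  [on edge]
    (2,3)@(5, 7): e=[0,-10,70] → .  [on edge]
    (1,4)@(3, 9): e=[0,-30,90] → .  [on edge]
    (0,5)@(1, 11): e=[0,-50,110] → .  [on edge]
  covered (9 px):
    . X X X X X . . . . . .
    . . X X X . . . . . . .
    . . . X . . . . . . . .
    . . . . . . . . . . . .
    . . . . . . . . . . . .
    . . . . . . . . . . . .
    . . . . . . . . . . . .
T1:
  2·area = 92
  edge (2, 2)→(24, 8): d=(22,6) inclusive
  edge (24, 8)→(16, 10): d=(-8,2) inclusive
  edge (16, 10)→(2, 2): d=(-14,-8) inclusive
    (2,1)@(5, 3): e=[4,78,10] → X
    (3,1)@(7, 3): e=[-8,74,26] → .
    (2,2)@(5, 5): e=[48,62,-18] → .
    (4,2)@(9, 5): e=[24,54,14] → X
    (5,2)@(11, 5): e=[12,50,30] → X
    (6,2)@(13, 5): e=[0,46,46] → X  [on edge]
    (7,2)@(15, 5): e=[-12,42,62] → .
    (4,3)@(9, 7): e=[68,38,-14] → .
    (5,3)@(11, 7): e=[56,34,2] → X
    (7,3)@(15, 7): e=[32,26,34] → X
    (8,3)@(17, 7): e=[20,22,50] → X
    (9,3)@(19, 7): e=[8,18,66] → X
  covered (12 px):
    . . . . . . . . . . . .
    . . X . . . . . . . . .
    . . . . X X X . . . . .
    . . . . . X X X X X . .
    . . . . . . . X X X . .
    . . . . . . . . . . . .
    . . . . . . . . . . . .
T2:
  2·area = 28
  edge (8, 2)→(14, 0): d=(6,-2) inclusive
  edge (14, 0)→(4, 8): d=(-10,8) inclusive
  edge (4, 8)→(8, 2): d=(4,-6) inclusive
    (5,0)@(11, 1): e=[0,14,14] → X  [on edge]
    (6,0)@(13, 1): e=[4,-2,26] → .
    (2,1)@(5, 3): e=[0,42,-14] → .  [on edge]
    (4,1)@(9, 3): e=[8,10,10] → X
    (5,1)@(11, 3): e=[12,-6,22] → .
    (3,2)@(7, 5): e=[16,6,6] → X
    (4,2)@(9, 5): e=[20,-10,18] → .
    (2,3)@(5, 7): e=[24,2,2] → X
    (3,3)@(7, 7): e=[28,-14,14] → .
    (2,4)@(5, 9): e=[36,-18,10] → .
  covered (4 px):
    . . . . . X . . . . . .
    . . . . X . . . . . . .
    . . . X . . . . . . . .
    . . X . . . . . . . . .
    . . . . . . . . . . . .
    . . . . . . . . . . . .
    . . . . . . . . . . . .
T3:
  2·area = 100  (B↔C swapped to make it positive)
  edge (2, 6)→(6, 0): d=(4,-6) inclusive
  edge (6, 0)→(18, 7): d=(12,7) inclusive
  edge (18, 7)→(2, 6): d=(-16,-1) inclusive
    (3,0)@(7, 1): e=[10,5,85] → X
    (4,0)@(9, 1): e=[22,-9,87] → .
    (2,1)@(5, 3): e=[6,43,51] → X
    (4,1)@(9, 3): e=[30,15,55] → X
    (5,1)@(11, 3): e=[42,1,57] → X
    (6,1)@(13, 3): e=[54,-13,59] → .
    (1,2)@(3, 5): e=[2,81,17] → X
    (6,2)@(13, 5): e=[62,11,27] → X
    (7,2)@(15, 5): e=[74,-3,29] → .
    (1,3)@(3, 7): e=[10,105,-15] → .
    (2,3)@(5, 7): e=[22,91,-13] → .
    (3,3)@(7, 7): e=[34,77,-11] → .
  covered (11 px):
    . . . X . . . . . . . .
    . . X X X X . . . . . .
    . X X X X X X . . . . .
    . . . . . . . . . . . .
    . . . . . . . . . . . .
    . . . . . . . . . . . .
    . . . . . . . . . . . .

Final: "outside"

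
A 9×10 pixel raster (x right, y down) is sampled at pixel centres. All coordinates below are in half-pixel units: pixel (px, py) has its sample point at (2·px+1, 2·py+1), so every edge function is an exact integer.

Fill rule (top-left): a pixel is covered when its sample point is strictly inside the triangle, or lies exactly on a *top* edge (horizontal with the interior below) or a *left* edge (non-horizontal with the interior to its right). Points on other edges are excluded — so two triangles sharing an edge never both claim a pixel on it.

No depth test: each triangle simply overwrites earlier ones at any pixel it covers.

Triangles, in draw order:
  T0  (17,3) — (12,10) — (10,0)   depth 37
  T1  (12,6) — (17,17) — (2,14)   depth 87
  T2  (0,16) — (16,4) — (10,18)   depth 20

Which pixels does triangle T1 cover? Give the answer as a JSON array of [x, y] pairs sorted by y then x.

T0:
  2·area = 64
  edge (17, 3)→(12, 10): d=(-5,7) right/bottom  bias=-1
  edge (12, 10)→(10, 0): d=(-2,-10) top-left  bias=+0
  edge (10, 0)→(17, 3): d=(7,3) right/bottom  bias=-1
    (5,0)@(11, 1): e=[52,8,4] → #
    (6,0)@(13, 1): e=[38,28,-2] → ·
    (5,1)@(11, 3): e=[42,4,18] → #
    (6,1)@(13, 3): e=[28,24,12] → #
    (7,1)@(15, 3): e=[14,44,6] → #
    (8,1)@(17, 3): e=[0,64,0] → ·  [on edge]
    (5,2)@(11, 5): e=[32,0,32] → #  [on edge]
    (8,2)@(17, 5): e=[-10,60,14] → ·
    (5,3)@(11, 7): e=[22,-4,46] → ·
    (6,3)@(13, 7): e=[8,16,40] → #
    (7,3)@(15, 7): e=[-6,36,34] → ·
    (6,4)@(13, 9): e=[-2,12,54] → ·
    (6,7)@(13, 15): e=[-32,0,96] → ·  [on edge]
    (3,8)@(7, 17): e=[0,-64,128] → ·  [on edge]
  covered (8 px):
    · · · · · # · · ·
    · · · · · # # # ·
    · · · · · # # # ·
    · · · · · · # · ·
    · · · · · · · · ·
    · · · · · · · · ·
    · · · · · · · · ·
    · · · · · · · · ·
    · · · · · · · · ·
    · · · · · · · · ·
T1:
  2·area = 150
  edge (12, 6)→(17, 17): d=(5,11) right/bottom  bias=-1
  edge (17, 17)→(2, 14): d=(-15,-3) top-left  bias=+0
  edge (2, 14)→(12, 6): d=(10,-8) top-left  bias=+0
    (5,3)@(11, 7): e=[16,132,2] → #
    (6,3)@(13, 7): e=[-6,138,18] → ·
    (4,4)@(9, 9): e=[48,96,6] → #
    (6,4)@(13, 9): e=[4,108,38] → #
    (7,4)@(15, 9): e=[-18,114,54] → ·
    (3,5)@(7, 11): e=[80,60,10] → #
    (7,5)@(15, 11): e=[-8,84,74] → ·
    (2,6)@(5, 13): e=[112,24,14] → #
    (7,6)@(15, 13): e=[2,54,94] → #
    (8,6)@(17, 13): e=[-20,60,110] → ·
    (2,7)@(5, 15): e=[122,-6,34] → ·
    (3,7)@(7, 15): e=[100,0,50] → #  [on edge]
    (8,8)@(17, 17): e=[0,0,150] → ·  [on edge]
  covered (19 px):
    · · · · · · · · ·
    · · · · · · · · ·
    · · · · · · · · ·
    · · · · · # · · ·
    · · · · # # # · ·
    · · · # # # # · ·
    · · # # # # # # ·
    · · · # # # # # ·
    · · · · · · · · ·
    · · · · · · · · ·
T2:
  2·area = 152
  edge (0, 16)→(16, 4): d=(16,-12) top-left  bias=+0
  edge (16, 4)→(10, 18): d=(-6,14) right/bottom  bias=-1
  edge (10, 18)→(0, 16): d=(-10,-2) top-left  bias=+0
    (7,2)@(15, 5): e=[4,8,140] → #
    (8,2)@(17, 5): e=[28,-20,144] → ·
    (6,3)@(13, 7): e=[12,24,116] → #
    (7,3)@(15, 7): e=[36,-4,120] → ·
    (5,4)@(11, 9): e=[20,40,92] → #
    (7,4)@(15, 9): e=[68,-16,100] → ·
    (3,5)@(7, 11): e=[4,84,64] → #
    (4,5)@(9, 11): e=[28,56,68] → #
    (6,5)@(13, 11): e=[76,0,76] → ·  [on edge]
    (2,6)@(5, 13): e=[12,100,40] → #
    (6,6)@(13, 13): e=[108,-12,56] → ·
    (1,7)@(3, 15): e=[20,116,16] → #
    (2,8)@(5, 17): e=[76,76,0] → #  [on edge]
    (7,9)@(15, 19): e=[228,-76,0] → ·  [on edge]
  covered (19 px):
    · · · · · · · · ·
    · · · · · · · · ·
    · · · · · · · # ·
    · · · · · · # · ·
    · · · · · # # · ·
    · · · # # # · · ·
    · · # # # # · · ·
    · # # # # # · · ·
    · · # # # · · · ·
    · · · · · · · · ·

Result: [[5,3],[4,4],[5,4],[6,4],[3,5],[4,5],[5,5],[6,5],[2,6],[3,6],[4,6],[5,6],[6,6],[7,6],[3,7],[4,7],[5,7],[6,7],[7,7]]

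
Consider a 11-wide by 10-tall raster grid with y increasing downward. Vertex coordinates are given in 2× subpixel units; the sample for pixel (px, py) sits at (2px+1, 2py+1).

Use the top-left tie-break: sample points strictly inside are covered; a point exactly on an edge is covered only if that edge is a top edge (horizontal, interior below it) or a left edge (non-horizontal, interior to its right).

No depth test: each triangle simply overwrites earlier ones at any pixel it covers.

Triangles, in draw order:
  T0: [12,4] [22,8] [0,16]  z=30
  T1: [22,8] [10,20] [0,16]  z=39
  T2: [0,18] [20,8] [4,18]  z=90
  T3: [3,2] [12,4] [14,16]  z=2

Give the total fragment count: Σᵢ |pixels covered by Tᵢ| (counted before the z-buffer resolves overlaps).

T0:
  2·area = 168
  edge (12, 4)→(22, 8): d=(10,4) right/bottom  bias=-1
  edge (22, 8)→(0, 16): d=(-22,8) right/bottom  bias=-1
  edge (0, 16)→(12, 4): d=(12,-12) top-left  bias=+0
    (7,0)@(15, 1): e=[-42,210,0] → .  [on edge]
    (6,1)@(13, 3): e=[-14,182,0] → .  [on edge]
    (5,2)@(11, 5): e=[14,154,0] → X  [on edge]
    (6,2)@(13, 5): e=[6,138,24] → X
    (7,2)@(15, 5): e=[-2,122,48] → .
    (4,3)@(9, 7): e=[42,126,0] → X  [on edge]
    (7,3)@(15, 7): e=[18,78,72] → X
    (8,3)@(17, 7): e=[10,62,96] → X
    (9,3)@(19, 7): e=[2,46,120] → X
    (10,3)@(21, 7): e=[-6,30,144] → .
    (3,4)@(7, 9): e=[70,98,0] → X  [on edge]
    (10,4)@(21, 9): e=[14,-14,168] → .
    (2,5)@(5, 11): e=[98,70,0] → X  [on edge]
    (1,6)@(3, 13): e=[126,42,0] → X  [on edge]
    (0,7)@(1, 15): e=[154,14,0] → X  [on edge]
  covered (24 px):
    . . . . . . . . . . .
    . . . . . . . . . . .
    . . . . . X X . . . .
    . . . . X X X X X X .
    . . . X X X X X X X .
    . . X X X X X . . . .
    . X X X . . . . . . .
    X . . . . . . . . . .
    . . . . . . . . . . .
    . . . . . . . . . . .
T1:
  2·area = 168
  edge (22, 8)→(10, 20): d=(-12,12) right/bottom  bias=-1
  edge (10, 20)→(0, 16): d=(-10,-4) top-left  bias=+0
  edge (0, 16)→(22, 8): d=(22,-8) top-left  bias=+0
    (10,4)@(21, 9): e=[0,154,14] → .  [on edge]
    (7,5)@(15, 11): e=[48,110,10] → X
    (8,5)@(17, 11): e=[24,118,26] → X
    (9,5)@(19, 11): e=[0,126,42] → .  [on edge]
    (4,6)@(9, 13): e=[96,66,6] → X
    (5,6)@(11, 13): e=[72,74,22] → X
    (6,6)@(13, 13): e=[48,82,38] → X
    (8,6)@(17, 13): e=[0,98,70] → .  [on edge]
    (1,7)@(3, 15): e=[144,22,2] → X
    (2,7)@(5, 15): e=[120,30,18] → X
    (3,7)@(7, 15): e=[96,38,34] → X
    (7,7)@(15, 15): e=[0,70,98] → .  [on edge]
    (6,8)@(13, 17): e=[0,42,126] → .  [on edge]
    (5,9)@(11, 19): e=[0,14,154] → .  [on edge]
  covered (18 px):
    . . . . . . . . . . .
    . . . . . . . . . . .
    . . . . . . . . . . .
    . . . . . . . . . . .
    . . . . . . . . . . .
    . . . . . . . X X . .
    . . . . X X X X . . .
    . X X X X X X . . . .
    . X X X X X . . . . .
    . . . . X . . . . . .
T2:
  2·area = 40
  edge (0, 18)→(20, 8): d=(20,-10) top-left  bias=+0
  edge (20, 8)→(4, 18): d=(-16,10) right/bottom  bias=-1
  edge (4, 18)→(0, 18): d=(-4,0) right/bottom  bias=-1
    (7,5)@(15, 11): e=[10,2,28] → X
    (8,5)@(17, 11): e=[30,-18,28] → .
    (5,6)@(11, 13): e=[10,10,20] → X
    (6,6)@(13, 13): e=[30,-10,20] → .
    (7,6)@(15, 13): e=[50,-30,20] → .
    (3,7)@(7, 15): e=[10,18,12] → X
    (4,7)@(9, 15): e=[30,-2,12] → .
    (5,7)@(11, 15): e=[50,-22,12] → .
    (1,8)@(3, 17): e=[10,26,4] → X
    (2,8)@(5, 17): e=[30,6,4] → X
    (3,8)@(7, 17): e=[50,-14,4] → .
    (1,9)@(3, 19): e=[50,-6,-4] → .
  covered (5 px):
    . . . . . . . . . . .
    . . . . . . . . . . .
    . . . . . . . . . . .
    . . . . . . . . . . .
    . . . . . . . . . . .
    . . . . . . . X . . .
    . . . . . X . . . . .
    . . . X . . . . . . .
    . X X . . . . . . . .
    . . . . . . . . . . .
T3:
  2·area = 104
  edge (3, 2)→(12, 4): d=(9,2) right/bottom  bias=-1
  edge (12, 4)→(14, 16): d=(2,12) right/bottom  bias=-1
  edge (14, 16)→(3, 2): d=(-11,-14) top-left  bias=+0
    (2,1)@(5, 3): e=[5,82,17] → X
    (3,1)@(7, 3): e=[1,58,45] → X
    (4,1)@(9, 3): e=[-3,34,73] → .
    (2,2)@(5, 5): e=[23,86,-5] → .
    (3,2)@(7, 5): e=[19,62,23] → X
    (4,2)@(9, 5): e=[15,38,51] → X
    (5,2)@(11, 5): e=[11,14,79] → X
    (6,2)@(13, 5): e=[7,-10,107] → .
    (3,3)@(7, 7): e=[37,66,1] → X
    (6,3)@(13, 7): e=[25,-6,85] → .
    (3,4)@(7, 9): e=[55,70,-21] → .
    (4,4)@(9, 9): e=[51,46,7] → X
  covered (13 px):
    . . . . . . . . . . .
    . . X X . . . . . . .
    . . . X X X . . . . .
    . . . X X X . . . . .
    . . . . X X . . . . .
    . . . . . X X . . . .
    . . . . . . X . . . .
    . . . . . . . . . . .
    . . . . . . . . . . .
    . . . . . . . . . . .

Answer: 60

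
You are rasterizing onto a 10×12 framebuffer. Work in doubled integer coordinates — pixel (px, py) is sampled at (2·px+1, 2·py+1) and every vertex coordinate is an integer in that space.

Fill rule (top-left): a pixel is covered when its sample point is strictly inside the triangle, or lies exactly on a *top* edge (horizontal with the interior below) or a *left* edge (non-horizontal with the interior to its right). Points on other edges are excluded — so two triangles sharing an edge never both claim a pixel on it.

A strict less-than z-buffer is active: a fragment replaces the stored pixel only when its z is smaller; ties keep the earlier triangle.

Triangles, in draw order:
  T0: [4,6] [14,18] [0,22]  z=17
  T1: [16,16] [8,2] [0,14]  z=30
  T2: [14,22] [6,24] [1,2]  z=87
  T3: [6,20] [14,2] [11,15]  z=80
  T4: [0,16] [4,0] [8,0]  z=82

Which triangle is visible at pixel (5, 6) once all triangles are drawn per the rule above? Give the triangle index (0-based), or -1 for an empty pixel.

T0:
  2·area = 208
  edge (4, 6)→(14, 18): d=(10,12) right/bottom  bias=-1
  edge (14, 18)→(0, 22): d=(-14,4) right/bottom  bias=-1
  edge (0, 22)→(4, 6): d=(4,-16) top-left  bias=+0
    (2,4)@(5, 9): e=[18,162,28] → █
    (3,4)@(7, 9): e=[-6,154,60] → ·
    (1,5)@(3, 11): e=[62,142,4] → █
    (3,5)@(7, 11): e=[14,126,68] → █
    (4,5)@(9, 11): e=[-10,118,100] → ·
    (1,6)@(3, 13): e=[82,114,12] → █
    (4,6)@(9, 13): e=[10,90,108] → █
    (5,6)@(11, 13): e=[-14,82,140] → ·
    (1,7)@(3, 15): e=[102,86,20] → █
    (5,7)@(11, 15): e=[6,54,148] → █
    (6,7)@(13, 15): e=[-18,46,180] → ·
    (1,8)@(3, 17): e=[122,58,28] → █
  covered (26 px):
    · · · · · · · · · ·
    · · · · · · · · · ·
    · · · · · · · · · ·
    · · · · · · · · · ·
    · · █ · · · · · · ·
    · █ █ █ · · · · · ·
    · █ █ █ █ · · · · ·
    · █ █ █ █ █ · · · ·
    · █ █ █ █ █ █ · · ·
    █ █ █ █ █ · · · · ·
    █ █ · · · · · · · ·
    · · · · · · · · · ·
T1:
  2·area = 208  (B↔C swapped to make it positive)
  edge (16, 16)→(0, 14): d=(-16,-2) top-left  bias=+0
  edge (0, 14)→(8, 2): d=(8,-12) top-left  bias=+0
  edge (8, 2)→(16, 16): d=(8,14) right/bottom  bias=-1
    (3,2)@(7, 5): e=[158,12,38] → █
    (4,2)@(9, 5): e=[162,36,10] → █
    (5,2)@(11, 5): e=[166,60,-18] → ·
    (2,3)@(5, 7): e=[122,4,82] → █
    (5,3)@(11, 7): e=[134,76,-2] → ·
    (2,4)@(5, 9): e=[90,20,98] → █
    (5,4)@(11, 9): e=[102,92,14] → █
    (6,4)@(13, 9): e=[106,116,-14] → ·
    (1,5)@(3, 11): e=[54,12,142] → █
    (6,5)@(13, 11): e=[74,132,2] → █
    (7,5)@(15, 11): e=[78,156,-26] → ·
    (0,6)@(1, 13): e=[18,4,186] → █
  covered (26 px):
    · · · · · · · · · ·
    · · · · · · · · · ·
    · · · █ █ · · · · ·
    · · █ █ █ · · · · ·
    · · █ █ █ █ · · · ·
    · █ █ █ █ █ █ · · ·
    █ █ █ █ █ █ █ · · ·
    · · · · █ █ █ █ · ·
    · · · · · · · · · ·
    · · · · · · · · · ·
    · · · · · · · · · ·
    · · · · · · · · · ·
T2:
  2·area = 186
  edge (14, 22)→(6, 24): d=(-8,2) right/bottom  bias=-1
  edge (6, 24)→(1, 2): d=(-5,-22) top-left  bias=+0
  edge (1, 2)→(14, 22): d=(13,20) right/bottom  bias=-1
    (1,3)@(3, 7): e=[142,19,25] → █
    (2,3)@(5, 7): e=[138,63,-15] → ·
    (1,4)@(3, 9): e=[126,9,51] → █
    (2,4)@(5, 9): e=[122,53,11] → █
    (3,4)@(7, 9): e=[118,97,-29] → ·
    (1,5)@(3, 11): e=[110,-1,77] → ·
    (2,5)@(5, 11): e=[106,43,37] → █
    (3,5)@(7, 11): e=[102,87,-3] → ·
    (2,6)@(5, 13): e=[90,33,63] → █
    (3,6)@(7, 13): e=[86,77,23] → █
    (4,6)@(9, 13): e=[82,121,-17] → ·
    (2,7)@(5, 15): e=[74,23,89] → █
  covered (22 px):
    · · · · · · · · · ·
    · · · · · · · · · ·
    · · · · · · · · · ·
    · █ · · · · · · · ·
    · █ █ · · · · · · ·
    · · █ · · · · · · ·
    · · █ █ · · · · · ·
    · · █ █ █ · · · · ·
    · · █ █ █ · · · · ·
    · · █ █ █ █ · · · ·
    · · · █ █ █ █ · · ·
    · · · █ █ · · · · ·
T3:
  2·area = 50
  edge (6, 20)→(14, 2): d=(8,-18) top-left  bias=+0
  edge (14, 2)→(11, 15): d=(-3,13) right/bottom  bias=-1
  edge (11, 15)→(6, 20): d=(-5,5) right/bottom  bias=-1
    (6,2)@(13, 5): e=[6,4,40] → █
    (7,2)@(15, 5): e=[42,-22,30] → ·
    (6,3)@(13, 7): e=[22,-2,30] → ·
    (9,3)@(19, 7): e=[130,-80,0] → ·  [on edge]
    (5,4)@(11, 9): e=[2,18,30] → █
    (6,4)@(13, 9): e=[38,-8,20] → ·
    (8,4)@(17, 9): e=[110,-60,0] → ·  [on edge]
    (5,5)@(11, 11): e=[18,12,20] → █
    (6,5)@(13, 11): e=[54,-14,10] → ·
    (7,5)@(15, 11): e=[90,-40,0] → ·  [on edge]
    (5,6)@(11, 13): e=[34,6,10] → █
    (6,6)@(13, 13): e=[70,-20,0] → ·  [on edge]
    (5,7)@(11, 15): e=[50,0,0] → ·  [on edge]
    (4,8)@(9, 17): e=[30,20,0] → ·  [on edge]
    (3,9)@(7, 19): e=[10,40,0] → ·  [on edge]
    (2,10)@(5, 21): e=[-10,60,0] → ·  [on edge]
    (1,11)@(3, 23): e=[-30,80,0] → ·  [on edge]
  covered (5 px):
    · · · · · · · · · ·
    · · · · · · · · · ·
    · · · · · · █ · · ·
    · · · · · · · · · ·
    · · · · · █ · · · ·
    · · · · · █ · · · ·
    · · · · · █ · · · ·
    · · · · █ · · · · ·
    · · · · · · · · · ·
    · · · · · · · · · ·
    · · · · · · · · · ·
    · · · · · · · · · ·
T4:
  2·area = 64
  edge (0, 16)→(4, 0): d=(4,-16) top-left  bias=+0
  edge (4, 0)→(8, 0): d=(4,0) top-left  bias=+0
  edge (8, 0)→(0, 16): d=(-8,16) right/bottom  bias=-1
    (2,0)@(5, 1): e=[20,4,40] → █
    (3,0)@(7, 1): e=[52,4,8] → █
    (4,0)@(9, 1): e=[84,4,-24] → ·
    (2,1)@(5, 3): e=[28,12,24] → █
    (3,1)@(7, 3): e=[60,12,-8] → ·
    (1,2)@(3, 5): e=[4,20,40] → █
    (3,2)@(7, 5): e=[68,20,-24] → ·
    (1,3)@(3, 7): e=[12,28,24] → █
    (2,3)@(5, 7): e=[44,28,-8] → ·
    (1,4)@(3, 9): e=[20,36,8] → █
    (2,4)@(5, 9): e=[52,36,-24] → ·
    (1,5)@(3, 11): e=[28,44,-8] → ·
  covered (8 px):
    · · █ █ · · · · · ·
    · · █ · · · · · · ·
    · █ █ · · · · · · ·
    · █ · · · · · · · ·
    · █ · · · · · · · ·
    · · · · · · · · · ·
    █ · · · · · · · · ·
    · · · · · · · · · ·
    · · · · · · · · · ·
    · · · · · · · · · ·
    · · · · · · · · · ·
    · · · · · · · · · ·

Z-buffer (winner per pixel, '.' = empty):
  . . 4 4 . . . . . .
  . . 4 . . . . . . .
  . 4 4 1 1 . 3 . . .
  . 4 1 1 1 . . . . .
  . 4 0 1 1 1 . . . .
  . 0 0 0 1 1 1 . . .
  1 0 0 0 0 1 1 . . .
  . 0 0 0 0 0 1 1 . .
  . 0 0 0 0 0 0 . . .
  0 0 0 0 0 2 . . . .
  0 0 . 2 2 2 2 . . .
  . . . 2 2 . . . . .

Final: 1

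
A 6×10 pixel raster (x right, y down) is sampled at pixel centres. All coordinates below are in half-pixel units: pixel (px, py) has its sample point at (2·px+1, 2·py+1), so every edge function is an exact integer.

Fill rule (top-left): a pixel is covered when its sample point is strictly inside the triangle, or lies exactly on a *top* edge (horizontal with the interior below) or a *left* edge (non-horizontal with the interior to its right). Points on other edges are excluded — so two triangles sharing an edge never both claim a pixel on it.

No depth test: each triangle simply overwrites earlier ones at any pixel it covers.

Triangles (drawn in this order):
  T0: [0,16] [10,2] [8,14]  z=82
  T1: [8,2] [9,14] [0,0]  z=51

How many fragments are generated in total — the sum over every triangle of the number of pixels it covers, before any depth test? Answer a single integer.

T0:
  2·area = 92
  edge (0, 16)→(10, 2): d=(10,-14) top-left  bias=+0
  edge (10, 2)→(8, 14): d=(-2,12) right/bottom  bias=-1
  edge (8, 14)→(0, 16): d=(-8,2) right/bottom  bias=-1
    (4,2)@(9, 5): e=[16,6,70] → X
    (5,2)@(11, 5): e=[44,-18,66] → .
    (3,3)@(7, 7): e=[8,26,58] → X
    (5,3)@(11, 7): e=[64,-22,50] → .
    (2,4)@(5, 9): e=[0,46,46] → X  [on edge]
    (4,4)@(9, 9): e=[56,-2,38] → .
    (2,5)@(5, 11): e=[20,42,30] → X
    (4,5)@(9, 11): e=[76,-6,22] → .
    (1,6)@(3, 13): e=[12,62,18] → X
    (4,6)@(9, 13): e=[96,-10,6] → .
    (0,7)@(1, 15): e=[4,82,6] → X
    (2,7)@(5, 15): e=[60,34,-2] → .
  covered (12 px):
    . . . . . .
    . . . . . .
    . . . . X .
    . . . X X .
    . . X X . .
    . . X X . .
    . X X X . .
    X X . . . .
    . . . . . .
    . . . . . .
T1:
  2·area = 94
  edge (8, 2)→(9, 14): d=(1,12) right/bottom  bias=-1
  edge (9, 14)→(0, 0): d=(-9,-14) top-left  bias=+0
  edge (0, 0)→(8, 2): d=(8,2) right/bottom  bias=-1
    (0,0)@(1, 1): e=[83,5,6] → X
    (1,0)@(3, 1): e=[59,33,2] → X
    (2,0)@(5, 1): e=[35,61,-2] → .
    (0,1)@(1, 3): e=[85,-13,22] → .
    (1,1)@(3, 3): e=[61,15,18] → X
    (2,1)@(5, 3): e=[37,43,14] → X
    (3,1)@(7, 3): e=[13,71,10] → X
    (4,1)@(9, 3): e=[-11,99,6] → .
    (1,2)@(3, 5): e=[63,-3,34] → .
    (2,2)@(5, 5): e=[39,25,30] → X
    (4,2)@(9, 5): e=[-9,81,22] → .
    (2,3)@(5, 7): e=[41,7,46] → X
  covered (10 px):
    X X . . . .
    . X X X . .
    . . X X . .
    . . X X . .
    . . . X . .
    . . . . . .
    . . . . . .
    . . . . . .
    . . . . . .
    . . . . . .

Result: 22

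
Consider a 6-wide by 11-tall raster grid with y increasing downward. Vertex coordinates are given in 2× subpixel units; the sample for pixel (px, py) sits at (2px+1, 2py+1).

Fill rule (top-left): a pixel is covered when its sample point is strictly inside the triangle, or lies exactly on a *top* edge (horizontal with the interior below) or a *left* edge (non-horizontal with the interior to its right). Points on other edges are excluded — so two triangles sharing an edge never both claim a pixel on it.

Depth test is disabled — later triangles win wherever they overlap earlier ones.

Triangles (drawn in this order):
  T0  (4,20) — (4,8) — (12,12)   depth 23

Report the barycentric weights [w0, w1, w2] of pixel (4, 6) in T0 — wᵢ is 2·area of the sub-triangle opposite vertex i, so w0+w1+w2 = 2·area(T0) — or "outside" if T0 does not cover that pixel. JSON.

T0:
  2·area = 96
  edge (4, 20)→(4, 8): d=(0,-12) top-left  bias=+0
  edge (4, 8)→(12, 12): d=(8,4) right/bottom  bias=-1
  edge (12, 12)→(4, 20): d=(-8,8) right/bottom  bias=-1
    (2,4)@(5, 9): e=[12,4,80] → #
    (3,4)@(7, 9): e=[36,-4,64] → ·
    (2,5)@(5, 11): e=[12,20,64] → #
    (3,5)@(7, 11): e=[36,12,48] → #
    (4,5)@(9, 11): e=[60,4,32] → #
    (5,5)@(11, 11): e=[84,-4,16] → ·
    (2,6)@(5, 13): e=[12,36,48] → #
    (5,6)@(11, 13): e=[84,12,0] → ·  [on edge]
    (2,7)@(5, 15): e=[12,52,32] → #
    (4,7)@(9, 15): e=[60,36,0] → ·  [on edge]
    (2,8)@(5, 17): e=[12,68,16] → #
    (3,8)@(7, 17): e=[36,60,0] → ·  [on edge]
    (2,9)@(5, 19): e=[12,84,0] → ·  [on edge]
    (1,10)@(3, 21): e=[-12,108,0] → ·  [on edge]
  covered (10 px):
    · · · · · ·
    · · · · · ·
    · · · · · ·
    · · · · · ·
    · · # · · ·
    · · # # # ·
    · · # # # ·
    · · # # · ·
    · · # · · ·
    · · · · · ·
    · · · · · ·

Final: [20,16,60]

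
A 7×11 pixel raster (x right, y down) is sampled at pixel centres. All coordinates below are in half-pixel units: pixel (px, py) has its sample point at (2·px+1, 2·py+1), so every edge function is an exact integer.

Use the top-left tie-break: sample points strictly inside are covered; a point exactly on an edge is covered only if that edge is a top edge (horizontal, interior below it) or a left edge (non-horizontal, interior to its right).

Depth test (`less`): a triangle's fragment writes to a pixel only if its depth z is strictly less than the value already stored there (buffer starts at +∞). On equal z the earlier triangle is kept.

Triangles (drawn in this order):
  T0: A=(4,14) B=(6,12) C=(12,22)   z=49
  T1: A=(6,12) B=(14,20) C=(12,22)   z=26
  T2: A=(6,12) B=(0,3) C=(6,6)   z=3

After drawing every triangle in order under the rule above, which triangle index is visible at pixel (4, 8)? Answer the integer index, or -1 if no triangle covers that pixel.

T0:
  2·area = 32
  edge (4, 14)→(6, 12): d=(2,-2) top-left  bias=+0
  edge (6, 12)→(12, 22): d=(6,10) right/bottom  bias=-1
  edge (12, 22)→(4, 14): d=(-8,-8) top-left  bias=+0
    (6,2)@(13, 5): e=[0,-112,144] → ·  [on edge]
    (1,3)@(3, 7): e=[-16,0,48] → ·  [on edge]
    (5,3)@(11, 7): e=[0,-80,112] → ·  [on edge]
    (4,4)@(9, 9): e=[0,-48,80] → ·  [on edge]
    (0,5)@(1, 11): e=[-12,44,0] → ·  [on edge]
    (3,5)@(7, 11): e=[0,-16,48] → ·  [on edge]
    (1,6)@(3, 13): e=[-4,36,0] → ·  [on edge]
    (2,6)@(5, 13): e=[0,16,16] → #  [on edge]
    (3,6)@(7, 13): e=[4,-4,32] → ·
    (1,7)@(3, 15): e=[0,48,-16] → ·  [on edge]
    (2,7)@(5, 15): e=[4,28,0] → #  [on edge]
    (3,7)@(7, 15): e=[8,8,16] → #
    (0,8)@(1, 17): e=[0,80,-48] → ·  [on edge]
    (3,8)@(7, 17): e=[12,20,0] → #  [on edge]
    (4,8)@(9, 17): e=[16,0,16] → ·  [on edge]
    (4,9)@(9, 19): e=[20,12,0] → #  [on edge]
    (5,10)@(11, 21): e=[28,4,0] → #  [on edge]
  covered (6 px):
    · · · · · · ·
    · · · · · · ·
    · · · · · · ·
    · · · · · · ·
    · · · · · · ·
    · · · · · · ·
    · · # · · · ·
    · · # # · · ·
    · · · # · · ·
    · · · · # · ·
    · · · · · # ·
T1:
  2·area = 32
  edge (6, 12)→(14, 20): d=(8,8) right/bottom  bias=-1
  edge (14, 20)→(12, 22): d=(-2,2) right/bottom  bias=-1
  edge (12, 22)→(6, 12): d=(-6,-10) top-left  bias=+0
    (0,3)@(1, 7): e=[0,52,-20] → ·  [on edge]
    (1,3)@(3, 7): e=[-16,48,0] → ·  [on edge]
    (1,4)@(3, 9): e=[0,44,-12] → ·  [on edge]
    (2,5)@(5, 11): e=[0,36,-4] → ·  [on edge]
    (3,6)@(7, 13): e=[0,28,4] → ·  [on edge]
    (4,7)@(9, 15): e=[0,20,12] → ·  [on edge]
    (4,8)@(9, 17): e=[16,16,0] → #  [on edge]
    (5,8)@(11, 17): e=[0,12,20] → ·  [on edge]
    (4,9)@(9, 19): e=[32,12,-12] → ·
    (5,9)@(11, 19): e=[16,8,8] → #
    (6,9)@(13, 19): e=[0,4,28] → ·  [on edge]
    (5,10)@(11, 21): e=[32,4,-4] → ·
    (6,10)@(13, 21): e=[16,0,16] → ·  [on edge]
  covered (2 px):
    · · · · · · ·
    · · · · · · ·
    · · · · · · ·
    · · · · · · ·
    · · · · · · ·
    · · · · · · ·
    · · · · · · ·
    · · · · · · ·
    · · · · # · ·
    · · · · · # ·
    · · · · · · ·
T2:
  2·area = 36
  edge (6, 12)→(0, 3): d=(-6,-9) top-left  bias=+0
  edge (0, 3)→(6, 6): d=(6,3) right/bottom  bias=-1
  edge (6, 6)→(6, 12): d=(0,6) right/bottom  bias=-1
    (1,2)@(3, 5): e=[15,3,18] → #
    (2,2)@(5, 5): e=[33,-3,6] → ·
    (1,3)@(3, 7): e=[3,15,18] → #
    (2,3)@(5, 7): e=[21,9,6] → #
    (3,3)@(7, 7): e=[39,3,-6] → ·
    (1,4)@(3, 9): e=[-9,27,18] → ·
    (2,4)@(5, 9): e=[9,21,6] → #
    (3,4)@(7, 9): e=[27,15,-6] → ·
    (2,5)@(5, 11): e=[-3,33,6] → ·
  covered (4 px):
    · · · · · · ·
    · · · · · · ·
    · # · · · · ·
    · # # · · · ·
    · · # · · · ·
    · · · · · · ·
    · · · · · · ·
    · · · · · · ·
    · · · · · · ·
    · · · · · · ·
    · · · · · · ·

Z-buffer (winner per pixel, '.' = empty):
  . . . . . . .
  . . . . . . .
  . 2 . . . . .
  . 2 2 . . . .
  . . 2 . . . .
  . . . . . . .
  . . 0 . . . .
  . . 0 0 . . .
  . . . 0 1 . .
  . . . . 0 1 .
  . . . . . 0 .

Final: 1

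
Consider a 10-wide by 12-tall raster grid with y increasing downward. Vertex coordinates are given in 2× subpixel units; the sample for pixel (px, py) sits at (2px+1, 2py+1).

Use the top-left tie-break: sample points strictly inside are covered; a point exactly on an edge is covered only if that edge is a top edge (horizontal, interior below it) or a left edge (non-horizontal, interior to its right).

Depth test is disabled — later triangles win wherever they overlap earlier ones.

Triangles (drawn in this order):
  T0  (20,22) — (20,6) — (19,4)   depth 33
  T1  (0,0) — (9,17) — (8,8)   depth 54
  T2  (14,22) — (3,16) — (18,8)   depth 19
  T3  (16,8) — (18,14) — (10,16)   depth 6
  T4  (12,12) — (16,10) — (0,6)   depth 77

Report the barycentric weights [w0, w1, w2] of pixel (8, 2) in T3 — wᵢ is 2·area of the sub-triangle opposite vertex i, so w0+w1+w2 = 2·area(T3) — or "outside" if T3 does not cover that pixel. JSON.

T0:
  2·area = 16  (B↔C swapped to make it positive)
  edge (20, 22)→(19, 4): d=(-1,-18) top-left  bias=+0
  edge (19, 4)→(20, 6): d=(1,2) right/bottom  bias=-1
  edge (20, 6)→(20, 22): d=(0,16) right/bottom  bias=-1
  covered (0 px):
    . . . . . . . . . .
    . . . . . . . . . .
    . . . . . . . . . .
    . . . . . . . . . .
    . . . . . . . . . .
    . . . . . . . . . .
    . . . . . . . . . .
    . . . . . . . . . .
    . . . . . . . . . .
    . . . . . . . . . .
    . . . . . . . . . .
    . . . . . . . . . .
T1:
  2·area = 64  (B↔C swapped to make it positive)
  edge (0, 0)→(8, 8): d=(8,8) right/bottom  bias=-1
  edge (8, 8)→(9, 17): d=(1,9) right/bottom  bias=-1
  edge (9, 17)→(0, 0): d=(-9,-17) top-left  bias=+0
    (0,0)@(1, 1): e=[0,56,8] → .  [on edge]
    (1,1)@(3, 3): e=[0,40,24] → .  [on edge]
    (1,2)@(3, 5): e=[16,42,6] → X
    (2,2)@(5, 5): e=[0,24,40] → .  [on edge]
    (1,3)@(3, 7): e=[32,44,-12] → .
    (2,3)@(5, 7): e=[16,26,22] → X
    (3,3)@(7, 7): e=[0,8,56] → .  [on edge]
    (2,4)@(5, 9): e=[32,28,4] → X
    (3,4)@(7, 9): e=[16,10,38] → X
    (4,4)@(9, 9): e=[0,-8,72] → .  [on edge]
    (2,5)@(5, 11): e=[48,30,-14] → .
    (3,5)@(7, 11): e=[32,12,20] → X
    (5,5)@(11, 11): e=[0,-24,88] → .  [on edge]
    (6,6)@(13, 13): e=[0,-40,104] → .  [on edge]
    (7,7)@(15, 15): e=[0,-56,120] → .  [on edge]
    (4,8)@(9, 17): e=[64,0,0] → .  [on edge]
    (8,8)@(17, 17): e=[0,-72,136] → .  [on edge]
    (9,9)@(19, 19): e=[0,-88,152] → .  [on edge]
  covered (6 px):
    . . . . . . . . . .
    . . . . . . . . . .
    . X . . . . . . . .
    . . X . . . . . . .
    . . X X . . . . . .
    . . . X . . . . . .
    . . . X . . . . . .
    . . . . . . . . . .
    . . . . . . . . . .
    . . . . . . . . . .
    . . . . . . . . . .
    . . . . . . . . . .
T2:
  2·area = 178
  edge (14, 22)→(3, 16): d=(-11,-6) top-left  bias=+0
  edge (3, 16)→(18, 8): d=(15,-8) top-left  bias=+0
  edge (18, 8)→(14, 22): d=(-4,14) right/bottom  bias=-1
    (8,4)@(17, 9): e=[161,7,10] → X
    (9,4)@(19, 9): e=[173,23,-18] → .
    (6,5)@(13, 11): e=[115,5,58] → X
    (7,5)@(15, 11): e=[127,21,30] → X
    (9,5)@(19, 11): e=[151,53,-26] → .
    (4,6)@(9, 13): e=[69,3,106] → X
    (5,6)@(11, 13): e=[81,19,78] → X
    (8,6)@(17, 13): e=[117,67,-6] → .
    (2,7)@(5, 15): e=[23,1,154] → X
    (3,7)@(7, 15): e=[35,17,126] → X
    (8,7)@(17, 15): e=[95,97,-14] → .
    (2,8)@(5, 17): e=[1,31,146] → X
  covered (24 px):
    . . . . . . . . . .
    . . . . . . . . . .
    . . . . . . . . . .
    . . . . . . . . . .
    . . . . . . . . X .
    . . . . . . X X X .
    . . . . X X X X . .
    . . X X X X X X . .
    . . X X X X X X . .
    . . . . X X X . . .
    . . . . . . X . . .
    . . . . . . . . . .
T3:
  2·area = 52
  edge (16, 8)→(18, 14): d=(2,6) right/bottom  bias=-1
  edge (18, 14)→(10, 16): d=(-8,2) right/bottom  bias=-1
  edge (10, 16)→(16, 8): d=(6,-8) top-left  bias=+0
    (7,2)@(15, 5): e=[0,78,-26] → .  [on edge]
    (7,5)@(15, 11): e=[12,30,10] → X
    (8,5)@(17, 11): e=[0,26,26] → .  [on edge]
    (6,6)@(13, 13): e=[28,18,6] → X
    (8,6)@(17, 13): e=[4,10,38] → X
    (9,6)@(19, 13): e=[-8,6,54] → .
    (5,7)@(11, 15): e=[44,6,2] → X
    (7,7)@(15, 15): e=[20,-2,34] → .
    (8,7)@(17, 15): e=[8,-6,50] → .
    (5,8)@(11, 17): e=[48,-10,14] → .
    (6,8)@(13, 17): e=[36,-14,30] → .
    (9,8)@(19, 17): e=[0,-26,78] → .  [on edge]
  covered (6 px):
    . . . . . . . . . .
    . . . . . . . . . .
    . . . . . . . . . .
    . . . . . . . . . .
    . . . . . . . . . .
    . . . . . . . X . .
    . . . . . . X X X .
    . . . . . X X . . .
    . . . . . . . . . .
    . . . . . . . . . .
    . . . . . . . . . .
    . . . . . . . . . .
T4:
  2·area = 48  (B↔C swapped to make it positive)
  edge (12, 12)→(0, 6): d=(-12,-6) top-left  bias=+0
  edge (0, 6)→(16, 10): d=(16,4) right/bottom  bias=-1
  edge (16, 10)→(12, 12): d=(-4,2) right/bottom  bias=-1
    (1,3)@(3, 7): e=[6,4,38] → X
    (2,3)@(5, 7): e=[18,-4,34] → .
    (1,4)@(3, 9): e=[-18,36,30] → .
    (3,4)@(7, 9): e=[6,20,22] → X
    (4,4)@(9, 9): e=[18,12,18] → X
    (5,4)@(11, 9): e=[30,4,14] → X
    (6,4)@(13, 9): e=[42,-4,10] → .
    (3,5)@(7, 11): e=[-18,52,14] → .
    (4,5)@(9, 11): e=[-6,44,10] → .
    (5,5)@(11, 11): e=[6,36,6] → X
    (6,5)@(13, 11): e=[18,28,2] → X
    (7,5)@(15, 11): e=[30,20,-2] → .
  covered (6 px):
    . . . . . . . . . .
    . . . . . . . . . .
    . . . . . . . . . .
    . X . . . . . . . .
    . . . X X X . . . .
    . . . . . X X . . .
    . . . . . . . . . .
    . . . . . . . . . .
    . . . . . . . . . .
    . . . . . . . . . .
    . . . . . . . . . .
    . . . . . . . . . .

Answer: "outside"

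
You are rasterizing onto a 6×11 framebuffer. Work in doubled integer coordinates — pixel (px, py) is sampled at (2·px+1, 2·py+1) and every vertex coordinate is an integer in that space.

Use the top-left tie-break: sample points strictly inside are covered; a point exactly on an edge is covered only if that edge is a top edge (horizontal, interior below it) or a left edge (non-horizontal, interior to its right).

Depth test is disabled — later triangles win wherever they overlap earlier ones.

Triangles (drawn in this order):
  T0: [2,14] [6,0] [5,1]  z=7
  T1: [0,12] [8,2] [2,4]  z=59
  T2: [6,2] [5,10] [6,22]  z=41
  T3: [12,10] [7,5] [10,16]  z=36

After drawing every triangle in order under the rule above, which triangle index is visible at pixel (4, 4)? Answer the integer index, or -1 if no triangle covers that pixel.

T0:
  2·area = 10  (B↔C swapped to make it positive)
  edge (2, 14)→(5, 1): d=(3,-13) top-left  bias=+0
  edge (5, 1)→(6, 0): d=(1,-1) top-left  bias=+0
  edge (6, 0)→(2, 14): d=(-4,14) right/bottom  bias=-1
    (2,0)@(5, 1): e=[0,0,10] → X  [on edge]
    (3,0)@(7, 1): e=[26,2,-18] → .
    (1,1)@(3, 3): e=[-20,0,30] → .  [on edge]
    (2,1)@(5, 3): e=[6,2,2] → X
    (3,1)@(7, 3): e=[32,4,-26] → .
    (0,2)@(1, 5): e=[-40,0,50] → .  [on edge]
    (2,2)@(5, 5): e=[12,4,-6] → .
  covered (2 px):
    . . X . . .
    . . X . . .
    . . . . . .
    . . . . . .
    . . . . . .
    . . . . . .
    . . . . . .
    . . . . . .
    . . . . . .
    . . . . . .
    . . . . . .
T1:
  2·area = 44  (B↔C swapped to make it positive)
  edge (0, 12)→(2, 4): d=(2,-8) top-left  bias=+0
  edge (2, 4)→(8, 2): d=(6,-2) top-left  bias=+0
  edge (8, 2)→(0, 12): d=(-8,10) right/bottom  bias=-1
    (5,0)@(11, 1): e=[66,0,-22] → .  [on edge]
    (2,1)@(5, 3): e=[22,0,22] → X  [on edge]
    (3,1)@(7, 3): e=[38,4,2] → X
    (4,1)@(9, 3): e=[54,8,-18] → .
    (1,2)@(3, 5): e=[10,8,26] → X
    (3,2)@(7, 5): e=[42,16,-14] → .
    (1,3)@(3, 7): e=[14,20,10] → X
    (2,3)@(5, 7): e=[30,24,-10] → .
    (0,4)@(1, 9): e=[2,28,14] → X
    (1,4)@(3, 9): e=[18,32,-6] → .
    (0,5)@(1, 11): e=[6,40,-2] → .
  covered (6 px):
    . . . . . .
    . . X X . .
    . X X . . .
    . X . . . .
    X . . . . .
    . . . . . .
    . . . . . .
    . . . . . .
    . . . . . .
    . . . . . .
    . . . . . .
T2:
  2·area = 20  (B↔C swapped to make it positive)
  edge (6, 2)→(6, 22): d=(0,20) right/bottom  bias=-1
  edge (6, 22)→(5, 10): d=(-1,-12) top-left  bias=+0
  edge (5, 10)→(6, 2): d=(1,-8) top-left  bias=+0
  covered (0 px):
    . . . . . .
    . . . . . .
    . . . . . .
    . . . . . .
    . . . . . .
    . . . . . .
    . . . . . .
    . . . . . .
    . . . . . .
    . . . . . .
    . . . . . .
T3:
  2·area = 40  (B↔C swapped to make it positive)
  edge (12, 10)→(10, 16): d=(-2,6) right/bottom  bias=-1
  edge (10, 16)→(7, 5): d=(-3,-11) top-left  bias=+0
  edge (7, 5)→(12, 10): d=(5,5) right/bottom  bias=-1
    (1,0)@(3, 1): e=[72,-32,0] → .  [on edge]
    (2,1)@(5, 3): e=[56,-16,0] → .  [on edge]
    (3,2)@(7, 5): e=[40,0,0] → .  [on edge]
    (4,3)@(9, 7): e=[24,16,0] → .  [on edge]
    (4,4)@(9, 9): e=[20,10,10] → X
    (5,4)@(11, 9): e=[8,32,0] → .  [on edge]
    (4,5)@(9, 11): e=[16,4,20] → X
    (5,5)@(11, 11): e=[4,26,10] → X
    (4,6)@(9, 13): e=[12,-2,30] → .
    (5,6)@(11, 13): e=[0,20,20] → .  [on edge]
    (4,9)@(9, 19): e=[0,-20,60] → .  [on edge]
  covered (3 px):
    . . . . . .
    . . . . . .
    . . . . . .
    . . . . . .
    . . . . X .
    . . . . X X
    . . . . . .
    . . . . . .
    . . . . . .
    . . . . . .
    . . . . . .

Z-buffer (winner per pixel, '.' = empty):
  . . 0 . . .
  . . 1 1 . .
  . 1 1 . . .
  . 1 . . . .
  1 . . . 3 .
  . . . . 3 3
  . . . . . .
  . . . . . .
  . . . . . .
  . . . . . .
  . . . . . .

Result: 3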